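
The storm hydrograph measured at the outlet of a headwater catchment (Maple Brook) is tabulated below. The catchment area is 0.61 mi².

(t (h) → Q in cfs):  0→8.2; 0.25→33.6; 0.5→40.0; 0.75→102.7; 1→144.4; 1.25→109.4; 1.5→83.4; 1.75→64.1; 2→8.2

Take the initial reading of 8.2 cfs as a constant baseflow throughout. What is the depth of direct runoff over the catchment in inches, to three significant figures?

Direct runoff: 0.0, 25.4, 31.8, 94.5, 136.2, 101.2, 75.2, 55.9, 0.0 cfs; ΣQ_DR = 520.2 cfs.
V = ΣQ_DR · Δt = 520.2 × 900 s = 4.682 × 10^5 ft³.
Over A = 0.61 mi², depth = V / A = 0.330 in.

d ≈ 0.330 in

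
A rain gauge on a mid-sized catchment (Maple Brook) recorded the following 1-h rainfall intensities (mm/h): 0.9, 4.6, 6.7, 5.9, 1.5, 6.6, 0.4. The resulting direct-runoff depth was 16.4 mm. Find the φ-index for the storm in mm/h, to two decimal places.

Only the 4 blocks with intensity above φ contribute runoff: 4.6, 6.7, 5.9, 6.6 mm/h.
Σ(I−φ)·Δt = d  ⇒  (4.6+6.7+5.9+6.6 − 4φ)·1 = 16.4
φ = (23.80 − 16.4/1) / 4 = 1.85 mm/h.

φ ≈ 1.85 mm/h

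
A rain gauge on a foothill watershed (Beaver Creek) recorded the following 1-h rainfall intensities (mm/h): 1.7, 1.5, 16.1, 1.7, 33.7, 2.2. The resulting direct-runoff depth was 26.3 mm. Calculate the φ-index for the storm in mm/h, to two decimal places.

φ ≈ 11.75 mm/h

Only the 2 blocks with intensity above φ contribute runoff: 16.1, 33.7 mm/h.
Σ(I−φ)·Δt = d  ⇒  (16.1+33.7 − 2φ)·1 = 26.3
φ = (49.80 − 26.3/1) / 2 = 11.75 mm/h.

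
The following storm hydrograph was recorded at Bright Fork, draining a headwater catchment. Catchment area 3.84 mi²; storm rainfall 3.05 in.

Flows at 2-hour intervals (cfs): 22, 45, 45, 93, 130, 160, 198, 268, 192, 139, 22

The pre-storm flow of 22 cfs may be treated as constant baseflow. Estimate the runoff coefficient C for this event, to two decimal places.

C ≈ 0.28

ΣQ_DR = 1072 cfs; V = ΣQ_DR·Δt = 7.718 × 10^6 ft³.
Runoff depth d = V / A = 0.8652 in.
C = d / P = 0.8652 / 3.05 = 0.28.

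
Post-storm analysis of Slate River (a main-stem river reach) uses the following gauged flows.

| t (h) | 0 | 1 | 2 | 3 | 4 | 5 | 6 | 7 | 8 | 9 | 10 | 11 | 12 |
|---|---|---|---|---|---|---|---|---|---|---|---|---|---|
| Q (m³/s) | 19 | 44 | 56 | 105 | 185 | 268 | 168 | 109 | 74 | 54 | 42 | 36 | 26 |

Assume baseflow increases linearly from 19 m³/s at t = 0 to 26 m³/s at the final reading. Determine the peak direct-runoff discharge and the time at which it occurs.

Subtracting baseflow gives direct-runoff ordinates: 0.00, 24.42, 35.83, 84.25, 163.67, 246.08, 145.50, 85.92, 50.33, 29.75, 17.17, 10.58, 0.00 m³/s.
The maximum is 246.08 m³/s, occurring at the reading for t = 5 h.

Q_p = 246.08 m³/s at t = 5 h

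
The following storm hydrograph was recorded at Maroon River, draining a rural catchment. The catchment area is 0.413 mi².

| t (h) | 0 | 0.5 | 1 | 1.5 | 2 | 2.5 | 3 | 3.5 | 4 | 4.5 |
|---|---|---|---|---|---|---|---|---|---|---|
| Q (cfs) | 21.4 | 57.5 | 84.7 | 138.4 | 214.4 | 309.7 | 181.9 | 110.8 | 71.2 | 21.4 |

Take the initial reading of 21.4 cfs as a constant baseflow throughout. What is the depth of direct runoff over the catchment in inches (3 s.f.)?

Direct runoff: 0.0, 36.1, 63.3, 117.0, 193.0, 288.3, 160.5, 89.4, 49.8, 0.0 cfs; ΣQ_DR = 997.4 cfs.
V = ΣQ_DR · Δt = 997.4 × 1800 s = 1.795 × 10^6 ft³.
Over A = 0.413 mi², depth = V / A = 1.87 in.

d ≈ 1.87 in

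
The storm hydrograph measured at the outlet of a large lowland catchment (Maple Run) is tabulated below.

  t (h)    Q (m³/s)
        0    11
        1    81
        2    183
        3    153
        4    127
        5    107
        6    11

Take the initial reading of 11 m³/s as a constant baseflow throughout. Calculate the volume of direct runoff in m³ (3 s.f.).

Direct-runoff ordinates (Q − Q_b): 0.0, 70.0, 172.0, 142.0, 116.0, 96.0, 0.0 m³/s.
ΣQ_DR = 596.0 m³/s.
With Δt = 1 h = 3600 s, V = ΣQ_DR · Δt = 596.0 × 3600 = 2.15 × 10^6 m³.

V ≈ 2.15 × 10^6 m³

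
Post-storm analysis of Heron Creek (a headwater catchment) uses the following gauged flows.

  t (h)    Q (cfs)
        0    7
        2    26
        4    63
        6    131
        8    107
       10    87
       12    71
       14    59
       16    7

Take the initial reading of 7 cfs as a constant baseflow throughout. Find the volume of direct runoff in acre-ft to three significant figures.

Direct-runoff ordinates (Q − Q_b): 0.0, 19.0, 56.0, 124.0, 100.0, 80.0, 64.0, 52.0, 0.0 cfs.
ΣQ_DR = 495.0 cfs.
With Δt = 2 h = 7200 s, V = ΣQ_DR · Δt = 495.0 × 7200 = 3.56 × 10^6 ft³ = 81.8 acre-ft.

V ≈ 81.8 acre-ft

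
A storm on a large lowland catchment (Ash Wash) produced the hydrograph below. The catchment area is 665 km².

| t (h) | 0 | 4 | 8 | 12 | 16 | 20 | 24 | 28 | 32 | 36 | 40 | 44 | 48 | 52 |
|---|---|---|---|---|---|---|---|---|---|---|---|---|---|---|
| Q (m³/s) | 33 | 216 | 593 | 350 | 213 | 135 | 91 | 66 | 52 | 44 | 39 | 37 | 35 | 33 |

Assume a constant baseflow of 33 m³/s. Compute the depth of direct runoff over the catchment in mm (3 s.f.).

d ≈ 31.9 mm

Direct runoff: 0.0, 183.0, 560.0, 317.0, 180.0, 102.0, 58.0, 33.0, 19.0, 11.0, 6.0, 4.0, 2.0, 0.0 m³/s; ΣQ_DR = 1475 m³/s.
V = ΣQ_DR · Δt = 1475 × 14400 s = 2.124 × 10^7 m³.
Over A = 665 km², depth = V / A = 31.9 mm.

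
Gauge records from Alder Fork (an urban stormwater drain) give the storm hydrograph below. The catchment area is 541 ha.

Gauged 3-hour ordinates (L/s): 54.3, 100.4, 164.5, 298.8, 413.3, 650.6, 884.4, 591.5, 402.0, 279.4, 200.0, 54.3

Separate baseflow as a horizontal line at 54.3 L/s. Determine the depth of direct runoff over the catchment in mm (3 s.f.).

Direct runoff: 0.0, 46.1, 110.2, 244.5, 359.0, 596.3, 830.1, 537.2, 347.7, 225.1, 145.7, 0.0 L/s; ΣQ_DR = 3442 L/s.
V = ΣQ_DR · Δt = 3442 × 10800 s = 3.717 × 10^7 L.
Over A = 541 ha, depth = V / A = 6.87 mm.

d ≈ 6.87 mm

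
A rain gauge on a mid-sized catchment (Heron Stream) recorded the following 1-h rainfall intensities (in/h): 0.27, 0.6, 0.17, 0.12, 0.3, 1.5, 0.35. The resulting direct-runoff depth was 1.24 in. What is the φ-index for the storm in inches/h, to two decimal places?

Only the 2 blocks with intensity above φ contribute runoff: 0.6, 1.5 in/h.
Σ(I−φ)·Δt = d  ⇒  (0.6+1.5 − 2φ)·1 = 1.24
φ = (2.100 − 1.24/1) / 2 = 0.43 in/h.

φ ≈ 0.43 in/h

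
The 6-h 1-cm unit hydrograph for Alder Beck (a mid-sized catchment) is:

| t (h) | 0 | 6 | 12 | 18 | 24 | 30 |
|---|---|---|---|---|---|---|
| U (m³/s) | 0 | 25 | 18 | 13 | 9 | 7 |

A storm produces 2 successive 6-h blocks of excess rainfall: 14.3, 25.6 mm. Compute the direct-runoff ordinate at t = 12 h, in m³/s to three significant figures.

By discrete convolution, Q_j = Σ (P_i / 10 mm) · U_{j−i}.
At t = 12 h (j=2): Q = (14.3/10)·18 + (25.6/10)·25 = 89.7 m³/s.

Q ≈ 89.7 m³/s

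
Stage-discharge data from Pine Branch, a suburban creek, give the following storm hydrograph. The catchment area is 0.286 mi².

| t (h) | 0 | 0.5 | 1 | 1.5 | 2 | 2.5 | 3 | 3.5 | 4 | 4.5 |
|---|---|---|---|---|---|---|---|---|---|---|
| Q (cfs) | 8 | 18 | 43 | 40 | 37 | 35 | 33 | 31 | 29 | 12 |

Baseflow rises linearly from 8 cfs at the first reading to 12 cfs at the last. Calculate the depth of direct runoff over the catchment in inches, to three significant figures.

Direct runoff: 0.00, 9.56, 34.11, 30.67, 27.22, 24.78, 22.33, 19.89, 17.44, 0.00 cfs; ΣQ_DR = 186.0 cfs.
V = ΣQ_DR · Δt = 186.0 × 1800 s = 3.348 × 10^5 ft³.
Over A = 0.286 mi², depth = V / A = 0.504 in.

d ≈ 0.504 in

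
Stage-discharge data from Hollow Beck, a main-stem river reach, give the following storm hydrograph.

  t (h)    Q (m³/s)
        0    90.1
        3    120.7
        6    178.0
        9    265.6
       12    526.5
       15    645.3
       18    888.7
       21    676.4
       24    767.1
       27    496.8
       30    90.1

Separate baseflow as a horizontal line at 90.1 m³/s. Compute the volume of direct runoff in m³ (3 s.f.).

Direct-runoff ordinates (Q − Q_b): 0.0, 30.6, 87.9, 175.5, 436.4, 555.2, 798.6, 586.3, 677.0, 406.7, 0.0 m³/s.
ΣQ_DR = 3754 m³/s.
With Δt = 3 h = 10800 s, V = ΣQ_DR · Δt = 3754 × 10800 = 4.05 × 10^7 m³.

V ≈ 4.05 × 10^7 m³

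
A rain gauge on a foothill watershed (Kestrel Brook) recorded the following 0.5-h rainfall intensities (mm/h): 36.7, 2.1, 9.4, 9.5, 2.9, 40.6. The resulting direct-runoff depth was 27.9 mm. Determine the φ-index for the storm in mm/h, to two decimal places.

Only the 2 blocks with intensity above φ contribute runoff: 36.7, 40.6 mm/h.
Σ(I−φ)·Δt = d  ⇒  (36.7+40.6 − 2φ)·0.5 = 27.9
φ = (77.30 − 27.9/0.5) / 2 = 10.75 mm/h.

φ ≈ 10.75 mm/h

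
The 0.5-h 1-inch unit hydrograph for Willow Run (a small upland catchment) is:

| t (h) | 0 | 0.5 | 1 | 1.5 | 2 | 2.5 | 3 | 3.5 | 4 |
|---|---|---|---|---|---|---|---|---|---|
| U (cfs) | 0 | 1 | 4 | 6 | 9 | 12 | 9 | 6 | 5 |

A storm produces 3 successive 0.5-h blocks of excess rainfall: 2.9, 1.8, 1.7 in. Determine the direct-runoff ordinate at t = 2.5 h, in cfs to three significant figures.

Q ≈ 61.2 cfs

By discrete convolution, Q_j = Σ (P_i / 1 in) · U_{j−i}.
At t = 2.5 h (j=5): Q = (2.9/1)·12 + (1.8/1)·9 + (1.7/1)·6 = 61.2 cfs.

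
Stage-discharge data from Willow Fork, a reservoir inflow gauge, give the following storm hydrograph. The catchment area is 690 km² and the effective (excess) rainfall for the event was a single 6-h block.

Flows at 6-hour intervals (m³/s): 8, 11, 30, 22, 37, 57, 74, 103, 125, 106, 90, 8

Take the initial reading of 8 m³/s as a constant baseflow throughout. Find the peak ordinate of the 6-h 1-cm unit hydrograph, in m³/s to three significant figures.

Direct runoff: 0.0, 3.0, 22.0, 14.0, 29.0, 49.0, 66.0, 95.0, 117.0, 98.0, 82.0, 0.0 m³/s; ΣQ_DR = 575.0 m³/s, peak = 117.0 m³/s.
Runoff depth d = ΣQ_DR·Δt / A = 575.0 × 21600 / (690 km²) = 18.00 mm.
The 1-cm UH is the DRH scaled by (10 mm)/d, so U_p = 117.0 × 10/18.00 = 65.0 m³/s.

U_p ≈ 65.0 m³/s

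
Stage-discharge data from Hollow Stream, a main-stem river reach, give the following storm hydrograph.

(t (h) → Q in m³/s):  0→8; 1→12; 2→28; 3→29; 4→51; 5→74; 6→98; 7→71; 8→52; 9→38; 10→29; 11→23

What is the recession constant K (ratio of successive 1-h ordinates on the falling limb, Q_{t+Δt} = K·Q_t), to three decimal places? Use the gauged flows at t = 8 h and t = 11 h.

Using the recession-limb readings at t = 8 h and t = 11 h: Q falls from 52 to 23 m³/s over 3 intervals.
K = (Q₂/Q₁)^(1/3) = (23/52)^(1/3) = 0.762.

K ≈ 0.762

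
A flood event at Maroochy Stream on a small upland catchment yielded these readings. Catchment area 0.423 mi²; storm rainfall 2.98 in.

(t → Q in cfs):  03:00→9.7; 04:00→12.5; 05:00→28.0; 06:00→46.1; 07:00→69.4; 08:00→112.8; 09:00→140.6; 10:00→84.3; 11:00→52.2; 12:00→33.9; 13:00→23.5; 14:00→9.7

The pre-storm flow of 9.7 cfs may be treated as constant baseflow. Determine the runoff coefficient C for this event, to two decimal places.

C ≈ 0.62

ΣQ_DR = 506.3 cfs; V = ΣQ_DR·Δt = 1.823 × 10^6 ft³.
Runoff depth d = V / A = 1.855 in.
C = d / P = 1.855 / 2.98 = 0.62.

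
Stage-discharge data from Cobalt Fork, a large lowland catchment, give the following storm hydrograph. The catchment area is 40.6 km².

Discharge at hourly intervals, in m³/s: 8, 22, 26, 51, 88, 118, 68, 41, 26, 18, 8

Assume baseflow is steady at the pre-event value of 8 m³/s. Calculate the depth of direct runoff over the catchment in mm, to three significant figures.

d ≈ 34.2 mm

Direct runoff: 0.0, 14.0, 18.0, 43.0, 80.0, 110.0, 60.0, 33.0, 18.0, 10.0, 0.0 m³/s; ΣQ_DR = 386.0 m³/s.
V = ΣQ_DR · Δt = 386.0 × 3600 s = 1.390 × 10^6 m³.
Over A = 40.6 km², depth = V / A = 34.2 mm.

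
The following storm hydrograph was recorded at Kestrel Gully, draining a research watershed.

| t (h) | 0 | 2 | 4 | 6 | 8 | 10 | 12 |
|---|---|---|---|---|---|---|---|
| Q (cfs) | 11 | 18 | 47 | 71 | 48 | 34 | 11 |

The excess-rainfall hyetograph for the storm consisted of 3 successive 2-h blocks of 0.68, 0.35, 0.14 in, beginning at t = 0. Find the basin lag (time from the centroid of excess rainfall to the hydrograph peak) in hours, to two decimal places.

Centroid of excess rainfall: t_c = Σ P_i·t̄_i / ΣP_i = 2.0769 h (block centres at 1, 3, 5 h).
Hydrograph peak occurs at t = 6 h, so basin lag t_L = 6 − 2.0769 = 3.92 h.

t_L ≈ 3.92 h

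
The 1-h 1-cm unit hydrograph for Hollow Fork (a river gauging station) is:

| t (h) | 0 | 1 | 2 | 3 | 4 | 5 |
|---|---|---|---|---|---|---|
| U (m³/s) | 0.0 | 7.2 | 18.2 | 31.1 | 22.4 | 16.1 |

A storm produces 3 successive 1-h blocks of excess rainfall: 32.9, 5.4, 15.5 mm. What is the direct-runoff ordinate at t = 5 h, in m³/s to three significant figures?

Q ≈ 113 m³/s

By discrete convolution, Q_j = Σ (P_i / 10 mm) · U_{j−i}.
At t = 5 h (j=5): Q = (32.9/10)·16.1 + (5.4/10)·22.4 + (15.5/10)·31.1 = 113 m³/s.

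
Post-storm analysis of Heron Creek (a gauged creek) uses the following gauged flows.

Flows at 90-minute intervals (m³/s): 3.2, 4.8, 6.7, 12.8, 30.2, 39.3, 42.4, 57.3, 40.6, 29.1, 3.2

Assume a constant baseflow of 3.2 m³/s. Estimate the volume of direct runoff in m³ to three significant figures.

Direct-runoff ordinates (Q − Q_b): 0.0, 1.6, 3.5, 9.6, 27.0, 36.1, 39.2, 54.1, 37.4, 25.9, 0.0 m³/s.
ΣQ_DR = 234.4 m³/s.
With Δt = 1.5 h = 5400 s, V = ΣQ_DR · Δt = 234.4 × 5400 = 1.27 × 10^6 m³.

V ≈ 1.27 × 10^6 m³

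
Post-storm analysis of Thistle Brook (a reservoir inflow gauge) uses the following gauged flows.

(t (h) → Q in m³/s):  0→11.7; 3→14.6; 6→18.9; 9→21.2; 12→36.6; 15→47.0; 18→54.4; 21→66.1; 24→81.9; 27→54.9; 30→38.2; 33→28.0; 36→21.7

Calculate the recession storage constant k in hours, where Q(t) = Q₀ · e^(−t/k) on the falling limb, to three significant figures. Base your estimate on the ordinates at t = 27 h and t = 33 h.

On the falling limb, Q drops from 54.9 to 28.0 m³/s between t = 27 h and t = 33 h (Δt = 6 h).
k = −Δt / ln(Q₂/Q₁) = −6 / ln(28.0/54.9) = 8.91 h.

k ≈ 8.91 h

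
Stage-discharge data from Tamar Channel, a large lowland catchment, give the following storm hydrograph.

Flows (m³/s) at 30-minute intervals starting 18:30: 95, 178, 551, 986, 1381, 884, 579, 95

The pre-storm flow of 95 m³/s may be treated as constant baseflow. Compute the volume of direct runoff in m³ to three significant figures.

V ≈ 7.18 × 10^6 m³

Direct-runoff ordinates (Q − Q_b): 0.0, 83.0, 456.0, 891.0, 1286.0, 789.0, 484.0, 0.0 m³/s.
ΣQ_DR = 3989 m³/s.
With Δt = 0.5 h = 1800 s, V = ΣQ_DR · Δt = 3989 × 1800 = 7.18 × 10^6 m³.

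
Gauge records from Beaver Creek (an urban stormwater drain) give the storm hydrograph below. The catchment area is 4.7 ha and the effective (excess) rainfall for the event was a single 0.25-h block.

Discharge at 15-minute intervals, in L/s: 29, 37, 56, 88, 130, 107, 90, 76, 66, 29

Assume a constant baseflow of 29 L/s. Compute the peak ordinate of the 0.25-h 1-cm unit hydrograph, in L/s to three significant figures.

Direct runoff: 0.0, 8.0, 27.0, 59.0, 101.0, 78.0, 61.0, 47.0, 37.0, 0.0 L/s; ΣQ_DR = 418.0 L/s, peak = 101.0 L/s.
Runoff depth d = ΣQ_DR·Δt / A = 418.0 × 900 / (4.7 ha) = 8.004 mm.
The 1-cm UH is the DRH scaled by (10 mm)/d, so U_p = 101.0 × 10/8.004 = 126 L/s.

U_p ≈ 126 L/s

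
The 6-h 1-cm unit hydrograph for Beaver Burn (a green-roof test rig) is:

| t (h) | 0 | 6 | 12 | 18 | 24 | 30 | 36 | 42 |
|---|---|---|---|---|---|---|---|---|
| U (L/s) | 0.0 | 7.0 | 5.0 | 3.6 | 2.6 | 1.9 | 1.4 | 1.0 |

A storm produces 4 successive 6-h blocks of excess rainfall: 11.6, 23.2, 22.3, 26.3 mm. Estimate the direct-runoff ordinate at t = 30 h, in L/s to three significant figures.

By discrete convolution, Q_j = Σ (P_i / 10 mm) · U_{j−i}.
At t = 30 h (j=5): Q = (11.6/10)·1.9 + (23.2/10)·2.6 + (22.3/10)·3.6 + (26.3/10)·5.0 = 29.4 L/s.

Q ≈ 29.4 L/s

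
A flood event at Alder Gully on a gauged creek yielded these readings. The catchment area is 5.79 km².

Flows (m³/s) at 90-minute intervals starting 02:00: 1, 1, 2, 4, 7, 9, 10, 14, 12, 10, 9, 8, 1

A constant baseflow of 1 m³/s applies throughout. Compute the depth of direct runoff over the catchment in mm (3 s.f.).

Direct runoff: 0.0, 0.0, 1.0, 3.0, 6.0, 8.0, 9.0, 13.0, 11.0, 9.0, 8.0, 7.0, 0.0 m³/s; ΣQ_DR = 75.00 m³/s.
V = ΣQ_DR · Δt = 75.00 × 5400 s = 4.050 × 10^5 m³.
Over A = 5.79 km², depth = V / A = 69.9 mm.

d ≈ 69.9 mm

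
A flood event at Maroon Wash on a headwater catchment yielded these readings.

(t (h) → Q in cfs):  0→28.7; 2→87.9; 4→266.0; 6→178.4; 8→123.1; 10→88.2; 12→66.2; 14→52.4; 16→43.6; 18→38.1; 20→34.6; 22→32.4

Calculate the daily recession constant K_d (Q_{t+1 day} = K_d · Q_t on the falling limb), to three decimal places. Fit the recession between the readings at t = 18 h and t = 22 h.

K_d ≈ 0.378

Between t = 18 h and t = 22 h the flow falls from 38.1 to 32.4 cfs over 2×2 h = 4 h.
Per-interval ratio K = (32.4/38.1)^(1/2) = 0.9222; K_d = K^(24/2) = 0.378.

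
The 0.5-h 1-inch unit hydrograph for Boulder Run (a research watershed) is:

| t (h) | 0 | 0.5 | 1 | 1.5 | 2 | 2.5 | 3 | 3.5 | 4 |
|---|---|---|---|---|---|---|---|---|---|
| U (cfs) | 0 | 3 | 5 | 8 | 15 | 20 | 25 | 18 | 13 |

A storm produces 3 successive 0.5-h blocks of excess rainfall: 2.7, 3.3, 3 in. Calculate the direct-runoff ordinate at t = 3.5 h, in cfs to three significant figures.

By discrete convolution, Q_j = Σ (P_i / 1 in) · U_{j−i}.
At t = 3.5 h (j=7): Q = (2.7/1)·18 + (3.3/1)·25 + (3/1)·20 = 191 cfs.

Q ≈ 191 cfs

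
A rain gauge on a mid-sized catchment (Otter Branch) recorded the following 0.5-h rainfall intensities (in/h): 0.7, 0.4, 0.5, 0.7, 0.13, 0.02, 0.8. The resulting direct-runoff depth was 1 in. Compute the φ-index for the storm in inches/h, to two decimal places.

φ ≈ 0.22 in/h

Only the 5 blocks with intensity above φ contribute runoff: 0.7, 0.4, 0.5, 0.7, 0.8 in/h.
Σ(I−φ)·Δt = d  ⇒  (0.7+0.4+0.5+0.7+0.8 − 5φ)·0.5 = 1
φ = (3.100 − 1/0.5) / 5 = 0.22 in/h.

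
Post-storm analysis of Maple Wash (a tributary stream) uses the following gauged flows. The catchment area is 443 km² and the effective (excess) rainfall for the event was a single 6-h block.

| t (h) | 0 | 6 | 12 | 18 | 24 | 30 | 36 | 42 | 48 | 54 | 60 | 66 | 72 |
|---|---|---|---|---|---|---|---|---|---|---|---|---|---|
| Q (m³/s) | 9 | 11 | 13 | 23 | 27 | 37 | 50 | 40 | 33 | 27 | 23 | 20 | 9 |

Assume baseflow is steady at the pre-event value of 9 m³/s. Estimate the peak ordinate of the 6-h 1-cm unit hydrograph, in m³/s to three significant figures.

Direct runoff: 0.0, 2.0, 4.0, 14.0, 18.0, 28.0, 41.0, 31.0, 24.0, 18.0, 14.0, 11.0, 0.0 m³/s; ΣQ_DR = 205.0 m³/s, peak = 41.0 m³/s.
Runoff depth d = ΣQ_DR·Δt / A = 205.0 × 21600 / (443 km²) = 9.995 mm.
The 1-cm UH is the DRH scaled by (10 mm)/d, so U_p = 41.0 × 10/9.995 = 41.0 m³/s.

U_p ≈ 41.0 m³/s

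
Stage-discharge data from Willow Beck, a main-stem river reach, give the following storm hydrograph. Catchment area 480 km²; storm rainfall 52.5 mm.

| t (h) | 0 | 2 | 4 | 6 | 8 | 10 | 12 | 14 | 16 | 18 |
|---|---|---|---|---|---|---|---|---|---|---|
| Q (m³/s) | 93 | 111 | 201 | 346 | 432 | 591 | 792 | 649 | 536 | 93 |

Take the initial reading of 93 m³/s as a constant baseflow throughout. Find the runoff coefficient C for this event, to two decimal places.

C ≈ 0.83

ΣQ_DR = 2914 m³/s; V = ΣQ_DR·Δt = 2.098 × 10^7 m³.
Runoff depth d = V / A = 43.71 mm.
C = d / P = 43.71 / 52.5 = 0.83.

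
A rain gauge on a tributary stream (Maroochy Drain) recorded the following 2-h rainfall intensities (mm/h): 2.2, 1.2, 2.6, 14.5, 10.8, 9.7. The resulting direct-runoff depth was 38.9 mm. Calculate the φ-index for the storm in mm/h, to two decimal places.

Only the 3 blocks with intensity above φ contribute runoff: 14.5, 10.8, 9.7 mm/h.
Σ(I−φ)·Δt = d  ⇒  (14.5+10.8+9.7 − 3φ)·2 = 38.9
φ = (35.00 − 38.9/2) / 3 = 5.18 mm/h.

φ ≈ 5.18 mm/h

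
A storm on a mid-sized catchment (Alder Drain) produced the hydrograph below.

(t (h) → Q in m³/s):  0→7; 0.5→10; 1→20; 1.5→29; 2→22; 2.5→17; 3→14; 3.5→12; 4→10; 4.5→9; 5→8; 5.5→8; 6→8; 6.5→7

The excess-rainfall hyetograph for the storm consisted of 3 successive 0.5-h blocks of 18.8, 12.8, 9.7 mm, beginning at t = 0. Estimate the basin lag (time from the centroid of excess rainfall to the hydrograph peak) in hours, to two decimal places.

Centroid of excess rainfall: t_c = Σ P_i·t̄_i / ΣP_i = 0.6398 h (block centres at 0.25, 0.75, 1.25 h).
Hydrograph peak occurs at t = 1.5 h, so basin lag t_L = 1.5 − 0.6398 = 0.86 h.

t_L ≈ 0.86 h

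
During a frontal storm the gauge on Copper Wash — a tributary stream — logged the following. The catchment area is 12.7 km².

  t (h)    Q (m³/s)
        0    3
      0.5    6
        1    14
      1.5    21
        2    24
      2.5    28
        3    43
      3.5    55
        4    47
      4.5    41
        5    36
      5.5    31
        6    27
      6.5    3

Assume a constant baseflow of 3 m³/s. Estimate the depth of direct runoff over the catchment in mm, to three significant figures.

d ≈ 47.8 mm

Direct runoff: 0.0, 3.0, 11.0, 18.0, 21.0, 25.0, 40.0, 52.0, 44.0, 38.0, 33.0, 28.0, 24.0, 0.0 m³/s; ΣQ_DR = 337.0 m³/s.
V = ΣQ_DR · Δt = 337.0 × 1800 s = 6.066 × 10^5 m³.
Over A = 12.7 km², depth = V / A = 47.8 mm.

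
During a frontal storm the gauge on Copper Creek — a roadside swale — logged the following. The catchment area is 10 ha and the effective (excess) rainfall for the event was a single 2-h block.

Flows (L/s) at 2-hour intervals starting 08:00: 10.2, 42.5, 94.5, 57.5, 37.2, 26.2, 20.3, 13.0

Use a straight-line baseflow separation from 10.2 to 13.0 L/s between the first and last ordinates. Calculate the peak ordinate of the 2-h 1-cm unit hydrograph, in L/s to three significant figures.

U_p ≈ 55.6 L/s

Direct runoff: 0.00, 31.90, 83.50, 46.10, 25.40, 14.00, 7.70, 0.00 L/s; ΣQ_DR = 208.6 L/s, peak = 83.50 L/s.
Runoff depth d = ΣQ_DR·Δt / A = 208.6 × 7200 / (10 ha) = 15.02 mm.
The 1-cm UH is the DRH scaled by (10 mm)/d, so U_p = 83.50 × 10/15.02 = 55.6 L/s.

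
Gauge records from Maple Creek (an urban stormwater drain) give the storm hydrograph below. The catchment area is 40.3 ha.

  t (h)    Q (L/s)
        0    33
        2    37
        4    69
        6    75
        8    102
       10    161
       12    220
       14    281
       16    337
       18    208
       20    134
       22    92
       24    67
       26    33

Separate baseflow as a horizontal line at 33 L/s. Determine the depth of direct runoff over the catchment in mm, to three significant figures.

d ≈ 24.8 mm

Direct runoff: 0.0, 4.0, 36.0, 42.0, 69.0, 128.0, 187.0, 248.0, 304.0, 175.0, 101.0, 59.0, 34.0, 0.0 L/s; ΣQ_DR = 1387 L/s.
V = ΣQ_DR · Δt = 1387 × 7200 s = 9.986 × 10^6 L.
Over A = 40.3 ha, depth = V / A = 24.8 mm.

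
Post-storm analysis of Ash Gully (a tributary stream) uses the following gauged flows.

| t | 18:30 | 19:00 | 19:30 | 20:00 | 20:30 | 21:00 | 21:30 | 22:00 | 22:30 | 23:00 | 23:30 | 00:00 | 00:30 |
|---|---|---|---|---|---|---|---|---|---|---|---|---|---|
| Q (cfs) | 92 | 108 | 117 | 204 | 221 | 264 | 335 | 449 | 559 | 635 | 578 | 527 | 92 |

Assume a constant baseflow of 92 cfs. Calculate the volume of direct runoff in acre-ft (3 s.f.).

V ≈ 123 acre-ft

Direct-runoff ordinates (Q − Q_b): 0.0, 16.0, 25.0, 112.0, 129.0, 172.0, 243.0, 357.0, 467.0, 543.0, 486.0, 435.0, 0.0 cfs.
ΣQ_DR = 2985 cfs.
With Δt = 0.5 h = 1800 s, V = ΣQ_DR · Δt = 2985 × 1800 = 5.37 × 10^6 ft³ = 123 acre-ft.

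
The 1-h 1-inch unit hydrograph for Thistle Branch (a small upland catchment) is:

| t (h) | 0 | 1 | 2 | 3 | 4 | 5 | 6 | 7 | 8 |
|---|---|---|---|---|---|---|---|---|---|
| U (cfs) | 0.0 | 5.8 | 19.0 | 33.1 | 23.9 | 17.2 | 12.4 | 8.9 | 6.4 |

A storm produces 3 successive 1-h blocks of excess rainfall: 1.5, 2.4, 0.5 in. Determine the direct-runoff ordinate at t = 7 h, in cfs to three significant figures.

By discrete convolution, Q_j = Σ (P_i / 1 in) · U_{j−i}.
At t = 7 h (j=7): Q = (1.5/1)·8.9 + (2.4/1)·12.4 + (0.5/1)·17.2 = 51.7 cfs.

Q ≈ 51.7 cfs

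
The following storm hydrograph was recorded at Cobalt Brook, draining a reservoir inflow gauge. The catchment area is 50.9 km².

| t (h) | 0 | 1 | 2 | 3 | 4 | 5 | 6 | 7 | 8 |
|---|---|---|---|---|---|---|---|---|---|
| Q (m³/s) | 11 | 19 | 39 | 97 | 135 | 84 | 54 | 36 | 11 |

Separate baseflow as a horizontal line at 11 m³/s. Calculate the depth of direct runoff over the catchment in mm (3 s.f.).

d ≈ 27.4 mm

Direct runoff: 0.0, 8.0, 28.0, 86.0, 124.0, 73.0, 43.0, 25.0, 0.0 m³/s; ΣQ_DR = 387.0 m³/s.
V = ΣQ_DR · Δt = 387.0 × 3600 s = 1.393 × 10^6 m³.
Over A = 50.9 km², depth = V / A = 27.4 mm.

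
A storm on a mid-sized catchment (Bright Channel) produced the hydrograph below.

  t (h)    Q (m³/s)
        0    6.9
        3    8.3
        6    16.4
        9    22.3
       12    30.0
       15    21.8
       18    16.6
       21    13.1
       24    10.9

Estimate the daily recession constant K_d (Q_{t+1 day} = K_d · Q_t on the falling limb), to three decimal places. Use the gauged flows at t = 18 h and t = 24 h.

Between t = 18 h and t = 24 h the flow falls from 16.6 to 10.9 m³/s over 2×3 h = 6 h.
Per-interval ratio K = (10.9/16.6)^(1/2) = 0.8103; K_d = K^(24/3) = 0.186.

K_d ≈ 0.186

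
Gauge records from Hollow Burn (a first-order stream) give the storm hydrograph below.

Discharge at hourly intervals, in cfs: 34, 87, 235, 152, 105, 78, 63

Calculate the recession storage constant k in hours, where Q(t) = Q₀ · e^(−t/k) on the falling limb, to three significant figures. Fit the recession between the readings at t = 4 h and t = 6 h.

On the falling limb, Q drops from 105 to 63 cfs between t = 4 h and t = 6 h (Δt = 2 h).
k = −Δt / ln(Q₂/Q₁) = −2 / ln(63/105) = 3.92 h.

k ≈ 3.92 h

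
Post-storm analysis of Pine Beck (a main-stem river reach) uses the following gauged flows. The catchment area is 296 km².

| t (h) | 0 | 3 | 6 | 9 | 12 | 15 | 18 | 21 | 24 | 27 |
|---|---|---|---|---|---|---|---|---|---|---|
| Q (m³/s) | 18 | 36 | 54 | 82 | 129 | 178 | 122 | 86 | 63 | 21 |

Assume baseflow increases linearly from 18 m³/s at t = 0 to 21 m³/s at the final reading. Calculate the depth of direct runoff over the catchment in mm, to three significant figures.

Direct runoff: 0.00, 17.67, 35.33, 63.00, 109.67, 158.33, 102.00, 65.67, 42.33, 0.00 m³/s; ΣQ_DR = 594.0 m³/s.
V = ΣQ_DR · Δt = 594.0 × 10800 s = 6.415 × 10^6 m³.
Over A = 296 km², depth = V / A = 21.7 mm.

d ≈ 21.7 mm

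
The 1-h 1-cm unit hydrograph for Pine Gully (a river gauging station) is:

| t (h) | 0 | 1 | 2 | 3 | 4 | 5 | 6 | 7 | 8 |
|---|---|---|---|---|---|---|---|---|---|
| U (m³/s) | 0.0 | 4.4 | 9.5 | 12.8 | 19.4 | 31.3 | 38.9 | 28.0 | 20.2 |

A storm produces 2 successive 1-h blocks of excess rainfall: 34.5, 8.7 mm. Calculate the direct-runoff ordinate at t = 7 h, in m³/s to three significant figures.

Q ≈ 130 m³/s

By discrete convolution, Q_j = Σ (P_i / 10 mm) · U_{j−i}.
At t = 7 h (j=7): Q = (34.5/10)·28.0 + (8.7/10)·38.9 = 130 m³/s.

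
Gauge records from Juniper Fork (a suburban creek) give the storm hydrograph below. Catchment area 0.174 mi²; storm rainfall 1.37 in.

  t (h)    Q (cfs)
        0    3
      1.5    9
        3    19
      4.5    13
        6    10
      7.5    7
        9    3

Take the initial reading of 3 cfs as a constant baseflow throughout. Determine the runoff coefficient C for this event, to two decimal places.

ΣQ_DR = 43.00 cfs; V = ΣQ_DR·Δt = 2.322 × 10^5 ft³.
Runoff depth d = V / A = 0.5744 in.
C = d / P = 0.5744 / 1.37 = 0.42.

C ≈ 0.42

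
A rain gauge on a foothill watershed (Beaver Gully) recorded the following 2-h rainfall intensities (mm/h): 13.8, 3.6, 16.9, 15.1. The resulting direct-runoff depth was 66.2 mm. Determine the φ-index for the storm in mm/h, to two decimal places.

φ ≈ 4.23 mm/h

Only the 3 blocks with intensity above φ contribute runoff: 13.8, 16.9, 15.1 mm/h.
Σ(I−φ)·Δt = d  ⇒  (13.8+16.9+15.1 − 3φ)·2 = 66.2
φ = (45.80 − 66.2/2) / 3 = 4.23 mm/h.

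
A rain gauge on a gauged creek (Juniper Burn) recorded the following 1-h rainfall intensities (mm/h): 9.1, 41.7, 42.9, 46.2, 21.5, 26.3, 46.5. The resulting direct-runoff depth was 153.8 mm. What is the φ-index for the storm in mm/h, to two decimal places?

φ ≈ 11.88 mm/h

Only the 6 blocks with intensity above φ contribute runoff: 41.7, 42.9, 46.2, 21.5, 26.3, 46.5 mm/h.
Σ(I−φ)·Δt = d  ⇒  (41.7+42.9+46.2+21.5+26.3+46.5 − 6φ)·1 = 153.8
φ = (225.1 − 153.8/1) / 6 = 11.88 mm/h.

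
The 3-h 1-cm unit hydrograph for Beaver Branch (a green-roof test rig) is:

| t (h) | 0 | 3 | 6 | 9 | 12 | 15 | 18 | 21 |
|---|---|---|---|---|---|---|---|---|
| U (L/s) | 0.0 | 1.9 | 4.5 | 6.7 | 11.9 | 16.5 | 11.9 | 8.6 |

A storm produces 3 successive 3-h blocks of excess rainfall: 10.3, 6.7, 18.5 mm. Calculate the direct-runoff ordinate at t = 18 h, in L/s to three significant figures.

Q ≈ 45.3 L/s

By discrete convolution, Q_j = Σ (P_i / 10 mm) · U_{j−i}.
At t = 18 h (j=6): Q = (10.3/10)·11.9 + (6.7/10)·16.5 + (18.5/10)·11.9 = 45.3 L/s.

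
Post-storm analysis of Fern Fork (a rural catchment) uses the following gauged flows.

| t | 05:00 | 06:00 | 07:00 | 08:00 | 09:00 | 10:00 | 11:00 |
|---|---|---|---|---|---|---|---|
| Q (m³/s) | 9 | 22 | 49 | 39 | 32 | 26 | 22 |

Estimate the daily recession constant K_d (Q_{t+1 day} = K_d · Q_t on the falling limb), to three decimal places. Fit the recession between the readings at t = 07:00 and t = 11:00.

K_d ≈ 0.008

Between t = 07:00 and t = 11:00 the flow falls from 49 to 22 m³/s over 4×1 h = 4 h.
Per-interval ratio K = (22/49)^(1/4) = 0.8186; K_d = K^(24/1) = 0.008.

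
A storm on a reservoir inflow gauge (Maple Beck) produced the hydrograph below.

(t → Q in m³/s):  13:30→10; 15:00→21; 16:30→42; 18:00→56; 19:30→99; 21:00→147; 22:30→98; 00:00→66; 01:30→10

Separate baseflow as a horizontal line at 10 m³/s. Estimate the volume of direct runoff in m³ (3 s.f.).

Direct-runoff ordinates (Q − Q_b): 0.0, 11.0, 32.0, 46.0, 89.0, 137.0, 88.0, 56.0, 0.0 m³/s.
ΣQ_DR = 459.0 m³/s.
With Δt = 1.5 h = 5400 s, V = ΣQ_DR · Δt = 459.0 × 5400 = 2.48 × 10^6 m³.

V ≈ 2.48 × 10^6 m³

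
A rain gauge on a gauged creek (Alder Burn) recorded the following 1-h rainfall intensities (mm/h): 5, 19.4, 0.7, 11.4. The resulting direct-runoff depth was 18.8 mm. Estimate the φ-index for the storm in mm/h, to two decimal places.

Only the 2 blocks with intensity above φ contribute runoff: 19.4, 11.4 mm/h.
Σ(I−φ)·Δt = d  ⇒  (19.4+11.4 − 2φ)·1 = 18.8
φ = (30.80 − 18.8/1) / 2 = 6.00 mm/h.

φ ≈ 6.00 mm/h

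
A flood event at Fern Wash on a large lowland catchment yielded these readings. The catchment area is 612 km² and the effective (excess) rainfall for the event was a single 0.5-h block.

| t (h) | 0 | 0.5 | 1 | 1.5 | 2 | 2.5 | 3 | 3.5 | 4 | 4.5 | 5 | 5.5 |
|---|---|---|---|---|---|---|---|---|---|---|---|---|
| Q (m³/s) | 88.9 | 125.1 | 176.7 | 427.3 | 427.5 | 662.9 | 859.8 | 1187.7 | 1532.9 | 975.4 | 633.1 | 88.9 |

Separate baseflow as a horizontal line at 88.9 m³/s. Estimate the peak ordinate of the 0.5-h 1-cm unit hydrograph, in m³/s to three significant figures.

U_p ≈ 802 m³/s

Direct runoff: 0.0, 36.2, 87.8, 338.4, 338.6, 574.0, 770.9, 1098.8, 1444.0, 886.5, 544.2, 0.0 m³/s; ΣQ_DR = 6119 m³/s, peak = 1444.0 m³/s.
Runoff depth d = ΣQ_DR·Δt / A = 6119 × 1800 / (612 km²) = 18.00 mm.
The 1-cm UH is the DRH scaled by (10 mm)/d, so U_p = 1444.0 × 10/18.00 = 802 m³/s.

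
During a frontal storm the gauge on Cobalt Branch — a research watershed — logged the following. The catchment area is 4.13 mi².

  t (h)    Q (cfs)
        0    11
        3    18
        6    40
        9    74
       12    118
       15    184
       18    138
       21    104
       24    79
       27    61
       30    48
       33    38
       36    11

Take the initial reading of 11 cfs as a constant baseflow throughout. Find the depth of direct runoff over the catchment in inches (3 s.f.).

Direct runoff: 0.0, 7.0, 29.0, 63.0, 107.0, 173.0, 127.0, 93.0, 68.0, 50.0, 37.0, 27.0, 0.0 cfs; ΣQ_DR = 781.0 cfs.
V = ΣQ_DR · Δt = 781.0 × 10800 s = 8.435 × 10^6 ft³.
Over A = 4.13 mi², depth = V / A = 0.879 in.

d ≈ 0.879 in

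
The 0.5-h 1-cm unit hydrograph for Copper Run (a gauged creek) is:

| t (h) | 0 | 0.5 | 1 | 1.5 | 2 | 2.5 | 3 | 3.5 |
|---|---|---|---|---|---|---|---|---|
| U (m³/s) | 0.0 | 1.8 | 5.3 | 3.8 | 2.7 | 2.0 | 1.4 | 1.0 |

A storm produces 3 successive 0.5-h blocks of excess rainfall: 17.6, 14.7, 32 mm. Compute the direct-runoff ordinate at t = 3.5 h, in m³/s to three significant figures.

Q ≈ 10.2 m³/s

By discrete convolution, Q_j = Σ (P_i / 10 mm) · U_{j−i}.
At t = 3.5 h (j=7): Q = (17.6/10)·1.0 + (14.7/10)·1.4 + (32/10)·2.0 = 10.2 m³/s.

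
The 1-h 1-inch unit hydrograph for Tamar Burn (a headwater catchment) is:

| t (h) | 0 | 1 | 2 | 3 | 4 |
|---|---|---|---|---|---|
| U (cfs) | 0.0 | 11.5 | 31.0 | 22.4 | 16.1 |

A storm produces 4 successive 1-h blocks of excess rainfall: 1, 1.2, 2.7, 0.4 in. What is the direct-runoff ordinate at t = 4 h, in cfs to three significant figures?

By discrete convolution, Q_j = Σ (P_i / 1 in) · U_{j−i}.
At t = 4 h (j=4): Q = (1/1)·16.1 + (1.2/1)·22.4 + (2.7/1)·31.0 + (0.4/1)·11.5 = 131 cfs.

Q ≈ 131 cfs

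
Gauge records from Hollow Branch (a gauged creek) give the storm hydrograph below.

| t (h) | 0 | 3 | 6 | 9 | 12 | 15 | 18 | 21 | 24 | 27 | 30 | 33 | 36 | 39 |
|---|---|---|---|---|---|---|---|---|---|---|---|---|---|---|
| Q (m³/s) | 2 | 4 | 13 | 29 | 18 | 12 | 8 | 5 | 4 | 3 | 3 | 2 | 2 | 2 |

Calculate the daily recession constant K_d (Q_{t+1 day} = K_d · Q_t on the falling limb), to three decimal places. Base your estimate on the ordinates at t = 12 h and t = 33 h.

Between t = 12 h and t = 33 h the flow falls from 18 to 2 m³/s over 7×3 h = 21 h.
Per-interval ratio K = (2/18)^(1/7) = 0.7306; K_d = K^(24/3) = 0.081.

K_d ≈ 0.081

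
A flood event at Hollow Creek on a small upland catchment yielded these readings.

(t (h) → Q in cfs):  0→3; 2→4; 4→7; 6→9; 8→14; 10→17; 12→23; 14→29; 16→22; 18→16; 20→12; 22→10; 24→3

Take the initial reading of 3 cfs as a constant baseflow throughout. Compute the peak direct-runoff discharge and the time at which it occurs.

Q_p = 26.0 cfs at t = 14 h

Subtracting baseflow gives direct-runoff ordinates: 0.0, 1.0, 4.0, 6.0, 11.0, 14.0, 20.0, 26.0, 19.0, 13.0, 9.0, 7.0, 0.0 cfs.
The maximum is 26.0 cfs, occurring at the reading for t = 14 h.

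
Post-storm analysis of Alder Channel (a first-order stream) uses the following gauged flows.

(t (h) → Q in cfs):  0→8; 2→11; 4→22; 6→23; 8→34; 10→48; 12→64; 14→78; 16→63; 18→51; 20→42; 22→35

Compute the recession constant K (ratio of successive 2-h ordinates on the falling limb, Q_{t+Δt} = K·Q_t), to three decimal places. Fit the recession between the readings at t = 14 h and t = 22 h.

K ≈ 0.818

Using the recession-limb readings at t = 14 h and t = 22 h: Q falls from 78 to 35 cfs over 4 intervals.
K = (Q₂/Q₁)^(1/4) = (35/78)^(1/4) = 0.818.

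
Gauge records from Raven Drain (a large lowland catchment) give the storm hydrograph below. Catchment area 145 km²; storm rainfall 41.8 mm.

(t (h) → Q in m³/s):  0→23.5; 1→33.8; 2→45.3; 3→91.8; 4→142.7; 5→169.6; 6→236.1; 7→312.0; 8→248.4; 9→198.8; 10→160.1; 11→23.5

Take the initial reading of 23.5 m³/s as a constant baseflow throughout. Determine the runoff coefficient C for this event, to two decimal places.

ΣQ_DR = 1404 m³/s; V = ΣQ_DR·Δt = 5.053 × 10^6 m³.
Runoff depth d = V / A = 34.85 mm.
C = d / P = 34.85 / 41.8 = 0.83.

C ≈ 0.83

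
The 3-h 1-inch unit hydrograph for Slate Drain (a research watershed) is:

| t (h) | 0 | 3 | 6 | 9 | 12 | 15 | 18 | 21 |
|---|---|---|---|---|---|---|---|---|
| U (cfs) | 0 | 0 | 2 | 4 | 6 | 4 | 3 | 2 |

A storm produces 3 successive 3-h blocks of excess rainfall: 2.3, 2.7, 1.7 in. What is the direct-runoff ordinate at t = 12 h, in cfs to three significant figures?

By discrete convolution, Q_j = Σ (P_i / 1 in) · U_{j−i}.
At t = 12 h (j=4): Q = (2.3/1)·6 + (2.7/1)·4 + (1.7/1)·2 = 28.0 cfs.

Q ≈ 28.0 cfs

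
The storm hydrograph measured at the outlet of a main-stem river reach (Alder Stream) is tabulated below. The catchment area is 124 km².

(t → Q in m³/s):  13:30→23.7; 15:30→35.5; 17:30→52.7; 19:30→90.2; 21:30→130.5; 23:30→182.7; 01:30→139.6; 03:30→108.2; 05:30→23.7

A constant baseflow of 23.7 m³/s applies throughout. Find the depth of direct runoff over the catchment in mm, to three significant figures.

d ≈ 33.3 mm

Direct runoff: 0.0, 11.8, 29.0, 66.5, 106.8, 159.0, 115.9, 84.5, 0.0 m³/s; ΣQ_DR = 573.5 m³/s.
V = ΣQ_DR · Δt = 573.5 × 7200 s = 4.129 × 10^6 m³.
Over A = 124 km², depth = V / A = 33.3 mm.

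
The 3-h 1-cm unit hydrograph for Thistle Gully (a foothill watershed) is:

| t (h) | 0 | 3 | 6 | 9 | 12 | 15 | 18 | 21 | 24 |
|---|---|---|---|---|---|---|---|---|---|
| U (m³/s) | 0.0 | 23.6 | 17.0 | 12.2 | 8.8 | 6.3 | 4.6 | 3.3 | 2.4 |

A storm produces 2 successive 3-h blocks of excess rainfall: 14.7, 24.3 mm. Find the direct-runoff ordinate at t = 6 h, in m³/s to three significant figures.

Q ≈ 82.3 m³/s

By discrete convolution, Q_j = Σ (P_i / 10 mm) · U_{j−i}.
At t = 6 h (j=2): Q = (14.7/10)·17.0 + (24.3/10)·23.6 = 82.3 m³/s.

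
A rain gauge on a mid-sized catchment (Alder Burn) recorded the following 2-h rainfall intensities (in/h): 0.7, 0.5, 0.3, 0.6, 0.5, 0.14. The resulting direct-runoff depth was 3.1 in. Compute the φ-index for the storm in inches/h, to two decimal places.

Only the 5 blocks with intensity above φ contribute runoff: 0.7, 0.5, 0.3, 0.6, 0.5 in/h.
Σ(I−φ)·Δt = d  ⇒  (0.7+0.5+0.3+0.6+0.5 − 5φ)·2 = 3.1
φ = (2.600 − 3.1/2) / 5 = 0.21 in/h.

φ ≈ 0.21 in/h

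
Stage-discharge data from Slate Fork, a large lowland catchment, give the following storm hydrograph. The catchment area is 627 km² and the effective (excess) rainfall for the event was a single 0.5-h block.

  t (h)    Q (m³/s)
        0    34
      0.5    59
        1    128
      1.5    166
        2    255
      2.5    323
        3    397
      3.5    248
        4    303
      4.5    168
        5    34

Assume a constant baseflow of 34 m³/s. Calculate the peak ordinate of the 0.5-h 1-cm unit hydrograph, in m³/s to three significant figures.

U_p ≈ 726 m³/s

Direct runoff: 0.0, 25.0, 94.0, 132.0, 221.0, 289.0, 363.0, 214.0, 269.0, 134.0, 0.0 m³/s; ΣQ_DR = 1741 m³/s, peak = 363.0 m³/s.
Runoff depth d = ΣQ_DR·Δt / A = 1741 × 1800 / (627 km²) = 4.998 mm.
The 1-cm UH is the DRH scaled by (10 mm)/d, so U_p = 363.0 × 10/4.998 = 726 m³/s.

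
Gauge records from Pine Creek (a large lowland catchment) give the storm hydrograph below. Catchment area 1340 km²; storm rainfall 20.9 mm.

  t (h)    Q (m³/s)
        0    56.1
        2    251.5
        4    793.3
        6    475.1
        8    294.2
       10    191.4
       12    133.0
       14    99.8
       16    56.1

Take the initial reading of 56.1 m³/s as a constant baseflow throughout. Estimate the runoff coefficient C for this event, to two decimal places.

ΣQ_DR = 1846 m³/s; V = ΣQ_DR·Δt = 1.329 × 10^7 m³.
Runoff depth d = V / A = 9.917 mm.
C = d / P = 9.917 / 20.9 = 0.47.

C ≈ 0.47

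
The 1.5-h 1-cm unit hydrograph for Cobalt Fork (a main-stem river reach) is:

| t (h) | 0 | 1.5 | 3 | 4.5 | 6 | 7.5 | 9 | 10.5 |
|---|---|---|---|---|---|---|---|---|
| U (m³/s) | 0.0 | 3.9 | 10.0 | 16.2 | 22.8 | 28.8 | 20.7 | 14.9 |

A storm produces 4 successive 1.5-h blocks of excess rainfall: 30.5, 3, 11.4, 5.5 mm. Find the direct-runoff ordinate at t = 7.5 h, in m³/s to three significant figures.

Q ≈ 119 m³/s

By discrete convolution, Q_j = Σ (P_i / 10 mm) · U_{j−i}.
At t = 7.5 h (j=5): Q = (30.5/10)·28.8 + (3/10)·22.8 + (11.4/10)·16.2 + (5.5/10)·10.0 = 119 m³/s.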